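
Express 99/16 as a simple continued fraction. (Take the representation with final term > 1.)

99 = 6×16 + 3
16 = 5×3 + 1
3 = 3×1 + 0  (stop)
So 99/16 = [6; 5, 3].

[6; 5, 3]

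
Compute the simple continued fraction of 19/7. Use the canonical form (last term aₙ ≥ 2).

[2; 1, 2, 2]

19 = 2×7 + 5
7 = 1×5 + 2
5 = 2×2 + 1
2 = 2×1 + 0  (stop)
So 19/7 = [2; 1, 2, 2].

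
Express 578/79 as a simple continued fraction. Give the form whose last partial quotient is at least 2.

[7; 3, 6, 4]

578 = 7·79 + 25
79 = 3·25 + 4
25 = 6·4 + 1
4 = 4·1 + 0  (stop)
So 578/79 = [7; 3, 6, 4].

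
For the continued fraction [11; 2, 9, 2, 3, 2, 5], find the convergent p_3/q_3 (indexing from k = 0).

459/40

Using pₖ = aₖpₖ₋₁ + pₖ₋₂, qₖ = aₖqₖ₋₁ + qₖ₋₂ (with p₋₁=1, p₋₂=0, q₋₁=0, q₋₂=1):
  k=0: a=11, p=11, q=1
  k=1: a=2, p=23, q=2
  k=2: a=9, p=218, q=19
  k=3: a=2, p=459, q=40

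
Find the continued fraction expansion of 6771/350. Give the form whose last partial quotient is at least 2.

[19; 2, 1, 8, 3, 4]

6771 = 19·350 + 121
350 = 2·121 + 108
121 = 1·108 + 13
108 = 8·13 + 4
13 = 3·4 + 1
4 = 4·1 + 0  (stop)
So 6771/350 = [19; 2, 1, 8, 3, 4].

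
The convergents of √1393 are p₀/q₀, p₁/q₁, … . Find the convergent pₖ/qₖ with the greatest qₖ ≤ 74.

√1393 = [37; 3, 10, 3, 74, …] (period length 4).
Convergents:
  p_0/q_0 = 37/1
  p_1/q_1 = 112/3
  p_2/q_2 = 1157/31
  p_3/q_3 = 3583/96
q_2 = 31 ≤ 74 < 96 = q_3, so the answer is 1157/31.

1157/31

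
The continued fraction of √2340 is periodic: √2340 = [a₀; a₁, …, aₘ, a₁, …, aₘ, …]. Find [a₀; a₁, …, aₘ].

[48; 2, 1, 2, 10, 2, 1, 2, 96]

a₀ = ⌊√2340⌋ = 48.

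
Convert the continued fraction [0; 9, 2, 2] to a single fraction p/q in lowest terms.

Using pₖ = aₖpₖ₋₁ + pₖ₋₂ and qₖ = aₖqₖ₋₁ + qₖ₋₂:
  k=0: a=0, p=0, q=1
  k=1: a=9, p=1, q=9
  k=2: a=2, p=2, q=19
  k=3: a=2, p=5, q=47

5/47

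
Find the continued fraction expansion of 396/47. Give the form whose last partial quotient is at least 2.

[8; 2, 2, 1, 6]

396 = 8×47 + 20
47 = 2×20 + 7
20 = 2×7 + 6
7 = 1×6 + 1
6 = 6×1 + 0  (stop)
So 396/47 = [8; 2, 2, 1, 6].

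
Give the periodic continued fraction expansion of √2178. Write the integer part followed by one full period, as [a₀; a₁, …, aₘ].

a₀ = ⌊√2178⌋ = 46.
With m₀=0, d₀=1 and mₖ₊₁ = dₖaₖ − mₖ, dₖ₊₁ = (n − mₖ₊₁²)/dₖ, aₖ₊₁ = ⌊(a₀+mₖ₊₁)/dₖ₊₁⌋:
  k=1: m=46, d=62, a=1
  k=2: m=16, d=31, a=2
  k=3: m=46, d=2, a=46
  k=4: m=46, d=31, a=2
  k=5: m=16, d=62, a=1
  k=6: m=46, d=1, a=92
d=1 and a=2a₀=92 at k=6, so the next step gives (m, d) = (46, 62) again — its k=1 value — and the period has length 6.

[46; 1, 2, 46, 2, 1, 92]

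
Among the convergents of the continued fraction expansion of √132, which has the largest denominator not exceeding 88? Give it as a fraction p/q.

√132 = [11; 2, 22, …] (period length 2).
Convergents:
  p_0/q_0 = 11/1
  p_1/q_1 = 23/2
  p_2/q_2 = 517/45
  p_3/q_3 = 1057/92
q_2 = 45 ≤ 88 < 92 = q_3, so the answer is 517/45.

517/45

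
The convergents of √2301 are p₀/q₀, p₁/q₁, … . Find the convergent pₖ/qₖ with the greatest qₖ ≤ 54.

1535/32

√2301 = [47; 1, 30, 1, 94, …] (period length 4).
Convergents:
  p_0/q_0 = 47/1
  p_1/q_1 = 48/1
  p_2/q_2 = 1487/31
  p_3/q_3 = 1535/32
  p_4/q_4 = 145777/3039
q_3 = 32 ≤ 54 < 3039 = q_4, so the answer is 1535/32.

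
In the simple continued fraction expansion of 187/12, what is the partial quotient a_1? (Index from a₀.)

187 = 15·12 + 7   →  a_0 = 15
12 = 1·7 + 5   →  a_1 = 1

1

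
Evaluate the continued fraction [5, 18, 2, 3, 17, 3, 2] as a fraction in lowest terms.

Fold from the inside: start with 2/1.
  3 + 1/2 = 7/2
  17 + 2/7 = 121/7
  3 + 7/121 = 370/121
  2 + 121/370 = 861/370
  18 + 370/861 = 15868/861
  5 + 861/15868 = 80201/15868

80201/15868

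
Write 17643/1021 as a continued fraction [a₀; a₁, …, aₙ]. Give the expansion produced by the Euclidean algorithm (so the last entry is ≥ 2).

17643 = 17×1021 + 286
1021 = 3×286 + 163
286 = 1×163 + 123
163 = 1×123 + 40
123 = 3×40 + 3
40 = 13×3 + 1
3 = 3×1 + 0  (stop)
So 17643/1021 = [17; 3, 1, 1, 3, 13, 3].

[17; 3, 1, 1, 3, 13, 3]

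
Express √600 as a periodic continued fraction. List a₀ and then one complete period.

a₀ = ⌊√600⌋ = 24.

[24; 2, 48]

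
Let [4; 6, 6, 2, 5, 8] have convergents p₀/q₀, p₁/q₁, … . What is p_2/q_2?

Using pₖ = aₖpₖ₋₁ + pₖ₋₂, qₖ = aₖqₖ₋₁ + qₖ₋₂ (with p₋₁=1, p₋₂=0, q₋₁=0, q₋₂=1):
  k=0: a=4, p=4, q=1
  k=1: a=6, p=25, q=6
  k=2: a=6, p=154, q=37

154/37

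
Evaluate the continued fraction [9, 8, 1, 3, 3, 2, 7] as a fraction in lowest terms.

Using pₖ = aₖpₖ₋₁ + pₖ₋₂ and qₖ = aₖqₖ₋₁ + qₖ₋₂:
  k=0: a=9, p=9, q=1
  k=1: a=8, p=73, q=8
  k=2: a=1, p=82, q=9
  k=3: a=3, p=319, q=35
  k=4: a=3, p=1039, q=114
  k=5: a=2, p=2397, q=263
  k=6: a=7, p=17818, q=1955

17818/1955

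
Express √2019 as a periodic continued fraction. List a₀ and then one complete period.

a₀ = ⌊√2019⌋ = 44.
With m₀=0, d₀=1 and mₖ₊₁ = dₖaₖ − mₖ, dₖ₊₁ = (n − mₖ₊₁²)/dₖ, aₖ₊₁ = ⌊(a₀+mₖ₊₁)/dₖ₊₁⌋:
  k=1: m=44, d=83, a=1
  k=2: m=39, d=6, a=13
  k=3: m=39, d=83, a=1
  k=4: m=44, d=1, a=88
d=1 and a=2a₀=88 at k=4, so the next step gives (m, d) = (44, 83) again — its k=1 value — and the period has length 4.

[44; 1, 13, 1, 88]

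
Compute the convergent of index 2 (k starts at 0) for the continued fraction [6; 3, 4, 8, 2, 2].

Using pₖ = aₖpₖ₋₁ + pₖ₋₂, qₖ = aₖqₖ₋₁ + qₖ₋₂ (with p₋₁=1, p₋₂=0, q₋₁=0, q₋₂=1):
  k=0: a=6, p=6, q=1
  k=1: a=3, p=19, q=3
  k=2: a=4, p=82, q=13

82/13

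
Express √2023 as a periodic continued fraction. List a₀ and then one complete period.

[44; 1, 43, 1, 88]

a₀ = ⌊√2023⌋ = 44.
With m₀=0, d₀=1 and mₖ₊₁ = dₖaₖ − mₖ, dₖ₊₁ = (n − mₖ₊₁²)/dₖ, aₖ₊₁ = ⌊(a₀+mₖ₊₁)/dₖ₊₁⌋:
  k=1: m=44, d=87, a=1
  k=2: m=43, d=2, a=43
  k=3: m=43, d=87, a=1
  k=4: m=44, d=1, a=88
d=1 and a=2a₀=88 at k=4, so the next step gives (m, d) = (44, 87) again — its k=1 value — and the period has length 4.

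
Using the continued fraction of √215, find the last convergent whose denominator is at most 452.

√215 = [14; 1, 1, 1, 28, …] (period length 4).
Convergents:
  p_0/q_0 = 14/1
  p_1/q_1 = 15/1
  p_2/q_2 = 29/2
  p_3/q_3 = 44/3
  p_4/q_4 = 1261/86
  p_5/q_5 = 1305/89
  p_6/q_6 = 2566/175
  p_7/q_7 = 3871/264
  p_8/q_8 = 110954/7567
q_7 = 264 ≤ 452 < 7567 = q_8, so the answer is 3871/264.

3871/264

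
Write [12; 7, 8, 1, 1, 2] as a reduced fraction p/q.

3715/306

Using pₖ = aₖpₖ₋₁ + pₖ₋₂ and qₖ = aₖqₖ₋₁ + qₖ₋₂:
  k=0: a=12, p=12, q=1
  k=1: a=7, p=85, q=7
  k=2: a=8, p=692, q=57
  k=3: a=1, p=777, q=64
  k=4: a=1, p=1469, q=121
  k=5: a=2, p=3715, q=306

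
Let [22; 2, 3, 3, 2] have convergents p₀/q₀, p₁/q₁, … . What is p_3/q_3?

516/23

Using pₖ = aₖpₖ₋₁ + pₖ₋₂, qₖ = aₖqₖ₋₁ + qₖ₋₂ (with p₋₁=1, p₋₂=0, q₋₁=0, q₋₂=1):
  k=0: a=22, p=22, q=1
  k=1: a=2, p=45, q=2
  k=2: a=3, p=157, q=7
  k=3: a=3, p=516, q=23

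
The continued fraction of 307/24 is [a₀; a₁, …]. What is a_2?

307 = 12·24 + 19   →  a_0 = 12
24 = 1·19 + 5   →  a_1 = 1
19 = 3·5 + 4   →  a_2 = 3

3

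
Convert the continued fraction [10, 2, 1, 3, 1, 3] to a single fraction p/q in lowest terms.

549/53

Fold from the inside: start with 3/1.
  1 + 1/3 = 4/3
  3 + 3/4 = 15/4
  1 + 4/15 = 19/15
  2 + 15/19 = 53/19
  10 + 19/53 = 549/53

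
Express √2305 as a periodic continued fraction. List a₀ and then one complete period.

[48; 96]

a₀ = ⌊√2305⌋ = 48.
With m₀=0, d₀=1 and mₖ₊₁ = dₖaₖ − mₖ, dₖ₊₁ = (n − mₖ₊₁²)/dₖ, aₖ₊₁ = ⌊(a₀+mₖ₊₁)/dₖ₊₁⌋:
  k=1: m=48, d=1, a=96
d=1 and a=2a₀=96 at k=1, so the next step gives (m, d) = (48, 1) again — its k=1 value — and the period has length 1.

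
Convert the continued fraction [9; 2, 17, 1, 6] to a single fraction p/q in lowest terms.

2438/257

Fold from the inside: start with 6/1.
  1 + 1/6 = 7/6
  17 + 6/7 = 125/7
  2 + 7/125 = 257/125
  9 + 125/257 = 2438/257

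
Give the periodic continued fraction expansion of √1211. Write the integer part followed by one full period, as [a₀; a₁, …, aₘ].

[34; 1, 3, 1, 68]

a₀ = ⌊√1211⌋ = 34.
With m₀=0, d₀=1 and mₖ₊₁ = dₖaₖ − mₖ, dₖ₊₁ = (n − mₖ₊₁²)/dₖ, aₖ₊₁ = ⌊(a₀+mₖ₊₁)/dₖ₊₁⌋:
  k=1: m=34, d=55, a=1
  k=2: m=21, d=14, a=3
  k=3: m=21, d=55, a=1
  k=4: m=34, d=1, a=68
d=1 and a=2a₀=68 at k=4, so the next step gives (m, d) = (34, 55) again — its k=1 value — and the period has length 4.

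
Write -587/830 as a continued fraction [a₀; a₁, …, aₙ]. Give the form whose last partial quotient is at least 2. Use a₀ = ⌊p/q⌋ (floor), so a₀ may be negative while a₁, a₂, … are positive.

-587 = -1×830 + 243
830 = 3×243 + 101
243 = 2×101 + 41
101 = 2×41 + 19
41 = 2×19 + 3
19 = 6×3 + 1
3 = 3×1 + 0  (stop)
So -587/830 = [-1; 3, 2, 2, 2, 6, 3].

[-1; 3, 2, 2, 2, 6, 3]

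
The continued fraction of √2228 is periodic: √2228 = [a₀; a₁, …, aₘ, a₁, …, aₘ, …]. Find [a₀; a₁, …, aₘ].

[47; 4, 1, 22, 1, 4, 94]

a₀ = ⌊√2228⌋ = 47.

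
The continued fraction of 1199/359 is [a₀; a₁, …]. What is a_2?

1

1199 = 3·359 + 122   →  a_0 = 3
359 = 2·122 + 115   →  a_1 = 2
122 = 1·115 + 7   →  a_2 = 1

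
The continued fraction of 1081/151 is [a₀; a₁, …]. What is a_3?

2

1081 = 7·151 + 24   →  a_0 = 7
151 = 6·24 + 7   →  a_1 = 6
24 = 3·7 + 3   →  a_2 = 3
7 = 2·3 + 1   →  a_3 = 2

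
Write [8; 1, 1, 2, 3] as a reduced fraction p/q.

146/17

Using pₖ = aₖpₖ₋₁ + pₖ₋₂ and qₖ = aₖqₖ₋₁ + qₖ₋₂:
  k=0: a=8, p=8, q=1
  k=1: a=1, p=9, q=1
  k=2: a=1, p=17, q=2
  k=3: a=2, p=43, q=5
  k=4: a=3, p=146, q=17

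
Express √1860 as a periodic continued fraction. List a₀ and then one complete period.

[43; 7, 1, 4, 1, 7, 86]

a₀ = ⌊√1860⌋ = 43.
With m₀=0, d₀=1 and mₖ₊₁ = dₖaₖ − mₖ, dₖ₊₁ = (n − mₖ₊₁²)/dₖ, aₖ₊₁ = ⌊(a₀+mₖ₊₁)/dₖ₊₁⌋:
  k=1: m=43, d=11, a=7
  k=2: m=34, d=64, a=1
  k=3: m=30, d=15, a=4
  k=4: m=30, d=64, a=1
  k=5: m=34, d=11, a=7
  k=6: m=43, d=1, a=86
d=1 and a=2a₀=86 at k=6, so the next step gives (m, d) = (43, 11) again — its k=1 value — and the period has length 6.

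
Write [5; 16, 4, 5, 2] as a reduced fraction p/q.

Using pₖ = aₖpₖ₋₁ + pₖ₋₂ and qₖ = aₖqₖ₋₁ + qₖ₋₂:
  k=0: a=5, p=5, q=1
  k=1: a=16, p=81, q=16
  k=2: a=4, p=329, q=65
  k=3: a=5, p=1726, q=341
  k=4: a=2, p=3781, q=747

3781/747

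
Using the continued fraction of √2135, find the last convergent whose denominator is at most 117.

1571/34

√2135 = [46; 4, 1, 5, 1, 4, 92, …] (period length 6).
Convergents:
  p_0/q_0 = 46/1
  p_1/q_1 = 185/4
  p_2/q_2 = 231/5
  p_3/q_3 = 1340/29
  p_4/q_4 = 1571/34
  p_5/q_5 = 7624/165
q_4 = 34 ≤ 117 < 165 = q_5, so the answer is 1571/34.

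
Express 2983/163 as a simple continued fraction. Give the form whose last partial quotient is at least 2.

[18; 3, 3, 16]

2983 = 18*163 + 49
163 = 3*49 + 16
49 = 3*16 + 1
16 = 16*1 + 0  (stop)
So 2983/163 = [18; 3, 3, 16].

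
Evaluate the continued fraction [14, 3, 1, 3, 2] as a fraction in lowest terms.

Fold from the inside: start with 2/1.
  3 + 1/2 = 7/2
  1 + 2/7 = 9/7
  3 + 7/9 = 34/9
  14 + 9/34 = 485/34

485/34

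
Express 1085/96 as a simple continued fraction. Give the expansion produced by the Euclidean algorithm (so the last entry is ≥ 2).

[11; 3, 3, 4, 2]

1085 = 11×96 + 29
96 = 3×29 + 9
29 = 3×9 + 2
9 = 4×2 + 1
2 = 2×1 + 0  (stop)
So 1085/96 = [11; 3, 3, 4, 2].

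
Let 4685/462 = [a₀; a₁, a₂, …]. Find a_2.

9

4685 = 10·462 + 65   →  a_0 = 10
462 = 7·65 + 7   →  a_1 = 7
65 = 9·7 + 2   →  a_2 = 9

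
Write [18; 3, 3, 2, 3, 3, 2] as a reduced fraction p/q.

Using pₖ = aₖpₖ₋₁ + pₖ₋₂ and qₖ = aₖqₖ₋₁ + qₖ₋₂:
  k=0: a=18, p=18, q=1
  k=1: a=3, p=55, q=3
  k=2: a=3, p=183, q=10
  k=3: a=2, p=421, q=23
  k=4: a=3, p=1446, q=79
  k=5: a=3, p=4759, q=260
  k=6: a=2, p=10964, q=599

10964/599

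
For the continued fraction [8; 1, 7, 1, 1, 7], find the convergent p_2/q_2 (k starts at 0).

71/8

Using pₖ = aₖpₖ₋₁ + pₖ₋₂, qₖ = aₖqₖ₋₁ + qₖ₋₂ (with p₋₁=1, p₋₂=0, q₋₁=0, q₋₂=1):
  k=0: a=8, p=8, q=1
  k=1: a=1, p=9, q=1
  k=2: a=7, p=71, q=8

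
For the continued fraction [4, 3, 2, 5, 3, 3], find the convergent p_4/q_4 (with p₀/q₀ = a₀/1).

Using pₖ = aₖpₖ₋₁ + pₖ₋₂, qₖ = aₖqₖ₋₁ + qₖ₋₂ (with p₋₁=1, p₋₂=0, q₋₁=0, q₋₂=1):
  k=0: a=4, p=4, q=1
  k=1: a=3, p=13, q=3
  k=2: a=2, p=30, q=7
  k=3: a=5, p=163, q=38
  k=4: a=3, p=519, q=121

519/121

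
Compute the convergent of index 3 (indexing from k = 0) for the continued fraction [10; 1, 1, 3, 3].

Using pₖ = aₖpₖ₋₁ + pₖ₋₂, qₖ = aₖqₖ₋₁ + qₖ₋₂ (with p₋₁=1, p₋₂=0, q₋₁=0, q₋₂=1):
  k=0: a=10, p=10, q=1
  k=1: a=1, p=11, q=1
  k=2: a=1, p=21, q=2
  k=3: a=3, p=74, q=7

74/7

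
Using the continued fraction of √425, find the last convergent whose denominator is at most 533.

√425 = [20; 1, 1, 1, 1, 1, 1, 40, …] (period length 7).
Convergents:
  p_0/q_0 = 20/1
  p_1/q_1 = 21/1
  p_2/q_2 = 41/2
  p_3/q_3 = 62/3
  p_4/q_4 = 103/5
  p_5/q_5 = 165/8
  p_6/q_6 = 268/13
  p_7/q_7 = 10885/528
  p_8/q_8 = 11153/541
q_7 = 528 ≤ 533 < 541 = q_8, so the answer is 10885/528.

10885/528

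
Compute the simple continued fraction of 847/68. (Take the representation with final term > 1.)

[12; 2, 5, 6]

847 = 12×68 + 31
68 = 2×31 + 6
31 = 5×6 + 1
6 = 6×1 + 0  (stop)
So 847/68 = [12; 2, 5, 6].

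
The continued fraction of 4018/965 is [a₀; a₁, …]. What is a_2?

9

4018 = 4·965 + 158   →  a_0 = 4
965 = 6·158 + 17   →  a_1 = 6
158 = 9·17 + 5   →  a_2 = 9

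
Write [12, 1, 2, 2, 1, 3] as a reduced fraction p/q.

470/37

Fold from the inside: start with 3/1.
  1 + 1/3 = 4/3
  2 + 3/4 = 11/4
  2 + 4/11 = 26/11
  1 + 11/26 = 37/26
  12 + 26/37 = 470/37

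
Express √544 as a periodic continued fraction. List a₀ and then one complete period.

a₀ = ⌊√544⌋ = 23.
With m₀=0, d₀=1 and mₖ₊₁ = dₖaₖ − mₖ, dₖ₊₁ = (n − mₖ₊₁²)/dₖ, aₖ₊₁ = ⌊(a₀+mₖ₊₁)/dₖ₊₁⌋:
  k=1: m=23, d=15, a=3
  k=2: m=22, d=4, a=11
  k=3: m=22, d=15, a=3
  k=4: m=23, d=1, a=46
d=1 and a=2a₀=46 at k=4, so the next step gives (m, d) = (23, 15) again — its k=1 value — and the period has length 4.

[23; 3, 11, 3, 46]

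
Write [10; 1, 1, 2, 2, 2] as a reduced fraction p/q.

Using pₖ = aₖpₖ₋₁ + pₖ₋₂ and qₖ = aₖqₖ₋₁ + qₖ₋₂:
  k=0: a=10, p=10, q=1
  k=1: a=1, p=11, q=1
  k=2: a=1, p=21, q=2
  k=3: a=2, p=53, q=5
  k=4: a=2, p=127, q=12
  k=5: a=2, p=307, q=29

307/29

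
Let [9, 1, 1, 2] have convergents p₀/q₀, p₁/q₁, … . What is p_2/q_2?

Using pₖ = aₖpₖ₋₁ + pₖ₋₂, qₖ = aₖqₖ₋₁ + qₖ₋₂ (with p₋₁=1, p₋₂=0, q₋₁=0, q₋₂=1):
  k=0: a=9, p=9, q=1
  k=1: a=1, p=10, q=1
  k=2: a=1, p=19, q=2

19/2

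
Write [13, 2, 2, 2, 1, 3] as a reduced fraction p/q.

Fold from the inside: start with 3/1.
  1 + 1/3 = 4/3
  2 + 3/4 = 11/4
  2 + 4/11 = 26/11
  2 + 11/26 = 63/26
  13 + 26/63 = 845/63

845/63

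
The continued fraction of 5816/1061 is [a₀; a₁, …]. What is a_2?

13

5816 = 5·1061 + 511   →  a_0 = 5
1061 = 2·511 + 39   →  a_1 = 2
511 = 13·39 + 4   →  a_2 = 13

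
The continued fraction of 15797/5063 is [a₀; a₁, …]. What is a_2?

3

15797 = 3·5063 + 608   →  a_0 = 3
5063 = 8·608 + 199   →  a_1 = 8
608 = 3·199 + 11   →  a_2 = 3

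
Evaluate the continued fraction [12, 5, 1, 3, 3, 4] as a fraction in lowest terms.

3932/323

Using pₖ = aₖpₖ₋₁ + pₖ₋₂ and qₖ = aₖqₖ₋₁ + qₖ₋₂:
  k=0: a=12, p=12, q=1
  k=1: a=5, p=61, q=5
  k=2: a=1, p=73, q=6
  k=3: a=3, p=280, q=23
  k=4: a=3, p=913, q=75
  k=5: a=4, p=3932, q=323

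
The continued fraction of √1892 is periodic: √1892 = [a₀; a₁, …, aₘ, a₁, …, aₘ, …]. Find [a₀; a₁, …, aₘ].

[43; 2, 86]

a₀ = ⌊√1892⌋ = 43.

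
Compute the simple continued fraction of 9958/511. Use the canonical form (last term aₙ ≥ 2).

[19; 2, 19, 6, 2]

9958 = 19·511 + 249
511 = 2·249 + 13
249 = 19·13 + 2
13 = 6·2 + 1
2 = 2·1 + 0  (stop)
So 9958/511 = [19; 2, 19, 6, 2].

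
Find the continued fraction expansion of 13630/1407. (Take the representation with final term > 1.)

[9; 1, 2, 5, 17, 2, 2]

13630 = 9×1407 + 967
1407 = 1×967 + 440
967 = 2×440 + 87
440 = 5×87 + 5
87 = 17×5 + 2
5 = 2×2 + 1
2 = 2×1 + 0  (stop)
So 13630/1407 = [9; 1, 2, 5, 17, 2, 2].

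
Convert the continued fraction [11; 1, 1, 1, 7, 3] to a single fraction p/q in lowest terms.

839/72

Using pₖ = aₖpₖ₋₁ + pₖ₋₂ and qₖ = aₖqₖ₋₁ + qₖ₋₂:
  k=0: a=11, p=11, q=1
  k=1: a=1, p=12, q=1
  k=2: a=1, p=23, q=2
  k=3: a=1, p=35, q=3
  k=4: a=7, p=268, q=23
  k=5: a=3, p=839, q=72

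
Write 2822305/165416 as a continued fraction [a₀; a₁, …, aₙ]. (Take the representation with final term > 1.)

[17; 16, 6, 16, 13, 8]

2822305 = 17*165416 + 10233
165416 = 16*10233 + 1688
10233 = 6*1688 + 105
1688 = 16*105 + 8
105 = 13*8 + 1
8 = 8*1 + 0  (stop)
So 2822305/165416 = [17; 16, 6, 16, 13, 8].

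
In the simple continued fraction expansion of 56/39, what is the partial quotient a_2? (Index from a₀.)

3

56 = 1·39 + 17   →  a_0 = 1
39 = 2·17 + 5   →  a_1 = 2
17 = 3·5 + 2   →  a_2 = 3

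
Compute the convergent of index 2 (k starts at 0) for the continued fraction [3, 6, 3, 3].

Using pₖ = aₖpₖ₋₁ + pₖ₋₂, qₖ = aₖqₖ₋₁ + qₖ₋₂ (with p₋₁=1, p₋₂=0, q₋₁=0, q₋₂=1):
  k=0: a=3, p=3, q=1
  k=1: a=6, p=19, q=6
  k=2: a=3, p=60, q=19

60/19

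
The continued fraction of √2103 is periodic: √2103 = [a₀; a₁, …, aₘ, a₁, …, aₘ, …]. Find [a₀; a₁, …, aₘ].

[45; 1, 6, 15, 6, 1, 90]

a₀ = ⌊√2103⌋ = 45.
With m₀=0, d₀=1 and mₖ₊₁ = dₖaₖ − mₖ, dₖ₊₁ = (n − mₖ₊₁²)/dₖ, aₖ₊₁ = ⌊(a₀+mₖ₊₁)/dₖ₊₁⌋:
  k=1: m=45, d=78, a=1
  k=2: m=33, d=13, a=6
  k=3: m=45, d=6, a=15
  k=4: m=45, d=13, a=6
  k=5: m=33, d=78, a=1
  k=6: m=45, d=1, a=90
d=1 and a=2a₀=90 at k=6, so the next step gives (m, d) = (45, 78) again — its k=1 value — and the period has length 6.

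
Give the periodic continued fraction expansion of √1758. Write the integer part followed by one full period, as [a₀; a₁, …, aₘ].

[41; 1, 12, 1, 82]

a₀ = ⌊√1758⌋ = 41.
With m₀=0, d₀=1 and mₖ₊₁ = dₖaₖ − mₖ, dₖ₊₁ = (n − mₖ₊₁²)/dₖ, aₖ₊₁ = ⌊(a₀+mₖ₊₁)/dₖ₊₁⌋:
  k=1: m=41, d=77, a=1
  k=2: m=36, d=6, a=12
  k=3: m=36, d=77, a=1
  k=4: m=41, d=1, a=82
d=1 and a=2a₀=82 at k=4, so the next step gives (m, d) = (41, 77) again — its k=1 value — and the period has length 4.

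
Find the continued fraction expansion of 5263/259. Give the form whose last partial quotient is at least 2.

5263 = 20×259 + 83
259 = 3×83 + 10
83 = 8×10 + 3
10 = 3×3 + 1
3 = 3×1 + 0  (stop)
So 5263/259 = [20; 3, 8, 3, 3].

[20; 3, 8, 3, 3]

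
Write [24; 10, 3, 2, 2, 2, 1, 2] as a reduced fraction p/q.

38941/1616

Using pₖ = aₖpₖ₋₁ + pₖ₋₂ and qₖ = aₖqₖ₋₁ + qₖ₋₂:
  k=0: a=24, p=24, q=1
  k=1: a=10, p=241, q=10
  k=2: a=3, p=747, q=31
  k=3: a=2, p=1735, q=72
  k=4: a=2, p=4217, q=175
  k=5: a=2, p=10169, q=422
  k=6: a=1, p=14386, q=597
  k=7: a=2, p=38941, q=1616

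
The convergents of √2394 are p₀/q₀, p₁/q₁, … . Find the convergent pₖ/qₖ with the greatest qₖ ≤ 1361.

√2394 = [48; 1, 12, 1, 96, …] (period length 4).
Convergents:
  p_0/q_0 = 48/1
  p_1/q_1 = 49/1
  p_2/q_2 = 636/13
  p_3/q_3 = 685/14
  p_4/q_4 = 66396/1357
  p_5/q_5 = 67081/1371
q_4 = 1357 ≤ 1361 < 1371 = q_5, so the answer is 66396/1357.

66396/1357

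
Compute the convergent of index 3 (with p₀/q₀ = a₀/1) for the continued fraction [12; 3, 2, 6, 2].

553/45

Using pₖ = aₖpₖ₋₁ + pₖ₋₂, qₖ = aₖqₖ₋₁ + qₖ₋₂ (with p₋₁=1, p₋₂=0, q₋₁=0, q₋₂=1):
  k=0: a=12, p=12, q=1
  k=1: a=3, p=37, q=3
  k=2: a=2, p=86, q=7
  k=3: a=6, p=553, q=45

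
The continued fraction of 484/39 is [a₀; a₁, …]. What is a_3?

484 = 12·39 + 16   →  a_0 = 12
39 = 2·16 + 7   →  a_1 = 2
16 = 2·7 + 2   →  a_2 = 2
7 = 3·2 + 1   →  a_3 = 3

3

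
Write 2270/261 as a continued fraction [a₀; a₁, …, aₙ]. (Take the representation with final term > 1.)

[8; 1, 2, 3, 3, 2, 3]

2270 = 8*261 + 182
261 = 1*182 + 79
182 = 2*79 + 24
79 = 3*24 + 7
24 = 3*7 + 3
7 = 2*3 + 1
3 = 3*1 + 0  (stop)
So 2270/261 = [8; 1, 2, 3, 3, 2, 3].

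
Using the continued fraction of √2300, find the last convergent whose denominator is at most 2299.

109297/2279

√2300 = [47; 1, 22, 1, 94, …] (period length 4).
Convergents:
  p_0/q_0 = 47/1
  p_1/q_1 = 48/1
  p_2/q_2 = 1103/23
  p_3/q_3 = 1151/24
  p_4/q_4 = 109297/2279
  p_5/q_5 = 110448/2303
q_4 = 2279 ≤ 2299 < 2303 = q_5, so the answer is 109297/2279.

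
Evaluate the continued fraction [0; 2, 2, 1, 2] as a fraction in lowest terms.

8/19

Fold from the inside: start with 2/1.
  1 + 1/2 = 3/2
  2 + 2/3 = 8/3
  2 + 3/8 = 19/8
  0 + 8/19 = 8/19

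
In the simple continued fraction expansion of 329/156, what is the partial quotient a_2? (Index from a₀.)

5

329 = 2·156 + 17   →  a_0 = 2
156 = 9·17 + 3   →  a_1 = 9
17 = 5·3 + 2   →  a_2 = 5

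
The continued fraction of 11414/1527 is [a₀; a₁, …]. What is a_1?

11414 = 7·1527 + 725   →  a_0 = 7
1527 = 2·725 + 77   →  a_1 = 2

2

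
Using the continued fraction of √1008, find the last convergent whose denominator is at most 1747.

√1008 = [31; 1, 2, 1, 62, …] (period length 4).
Convergents:
  p_0/q_0 = 31/1
  p_1/q_1 = 32/1
  p_2/q_2 = 95/3
  p_3/q_3 = 127/4
  p_4/q_4 = 7969/251
  p_5/q_5 = 8096/255
  p_6/q_6 = 24161/761
  p_7/q_7 = 32257/1016
  p_8/q_8 = 2024095/63753
q_7 = 1016 ≤ 1747 < 63753 = q_8, so the answer is 32257/1016.

32257/1016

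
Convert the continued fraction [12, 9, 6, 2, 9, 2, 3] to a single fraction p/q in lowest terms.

Using pₖ = aₖpₖ₋₁ + pₖ₋₂ and qₖ = aₖqₖ₋₁ + qₖ₋₂:
  k=0: a=12, p=12, q=1
  k=1: a=9, p=109, q=9
  k=2: a=6, p=666, q=55
  k=3: a=2, p=1441, q=119
  k=4: a=9, p=13635, q=1126
  k=5: a=2, p=28711, q=2371
  k=6: a=3, p=99768, q=8239

99768/8239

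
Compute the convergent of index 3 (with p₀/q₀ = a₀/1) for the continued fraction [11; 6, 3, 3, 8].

Using pₖ = aₖpₖ₋₁ + pₖ₋₂, qₖ = aₖqₖ₋₁ + qₖ₋₂ (with p₋₁=1, p₋₂=0, q₋₁=0, q₋₂=1):
  k=0: a=11, p=11, q=1
  k=1: a=6, p=67, q=6
  k=2: a=3, p=212, q=19
  k=3: a=3, p=703, q=63

703/63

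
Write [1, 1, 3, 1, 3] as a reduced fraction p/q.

Using pₖ = aₖpₖ₋₁ + pₖ₋₂ and qₖ = aₖqₖ₋₁ + qₖ₋₂:
  k=0: a=1, p=1, q=1
  k=1: a=1, p=2, q=1
  k=2: a=3, p=7, q=4
  k=3: a=1, p=9, q=5
  k=4: a=3, p=34, q=19

34/19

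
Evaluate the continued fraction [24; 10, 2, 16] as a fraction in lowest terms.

Using pₖ = aₖpₖ₋₁ + pₖ₋₂ and qₖ = aₖqₖ₋₁ + qₖ₋₂:
  k=0: a=24, p=24, q=1
  k=1: a=10, p=241, q=10
  k=2: a=2, p=506, q=21
  k=3: a=16, p=8337, q=346

8337/346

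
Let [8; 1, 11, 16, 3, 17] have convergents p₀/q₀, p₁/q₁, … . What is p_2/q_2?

107/12

Using pₖ = aₖpₖ₋₁ + pₖ₋₂, qₖ = aₖqₖ₋₁ + qₖ₋₂ (with p₋₁=1, p₋₂=0, q₋₁=0, q₋₂=1):
  k=0: a=8, p=8, q=1
  k=1: a=1, p=9, q=1
  k=2: a=11, p=107, q=12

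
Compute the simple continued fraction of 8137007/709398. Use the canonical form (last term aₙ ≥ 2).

[11; 2, 7, 1, 11, 14, 13, 19]

8137007 = 11×709398 + 333629
709398 = 2×333629 + 42140
333629 = 7×42140 + 38649
42140 = 1×38649 + 3491
38649 = 11×3491 + 248
3491 = 14×248 + 19
248 = 13×19 + 1
19 = 19×1 + 0  (stop)
So 8137007/709398 = [11; 2, 7, 1, 11, 14, 13, 19].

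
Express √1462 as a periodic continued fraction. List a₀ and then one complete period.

[38; 4, 4, 4, 76]

a₀ = ⌊√1462⌋ = 38.
With m₀=0, d₀=1 and mₖ₊₁ = dₖaₖ − mₖ, dₖ₊₁ = (n − mₖ₊₁²)/dₖ, aₖ₊₁ = ⌊(a₀+mₖ₊₁)/dₖ₊₁⌋:
  k=1: m=38, d=18, a=4
  k=2: m=34, d=17, a=4
  k=3: m=34, d=18, a=4
  k=4: m=38, d=1, a=76
d=1 and a=2a₀=76 at k=4, so the next step gives (m, d) = (38, 18) again — its k=1 value — and the period has length 4.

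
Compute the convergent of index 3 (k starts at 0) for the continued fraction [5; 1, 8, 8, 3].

Using pₖ = aₖpₖ₋₁ + pₖ₋₂, qₖ = aₖqₖ₋₁ + qₖ₋₂ (with p₋₁=1, p₋₂=0, q₋₁=0, q₋₂=1):
  k=0: a=5, p=5, q=1
  k=1: a=1, p=6, q=1
  k=2: a=8, p=53, q=9
  k=3: a=8, p=430, q=73

430/73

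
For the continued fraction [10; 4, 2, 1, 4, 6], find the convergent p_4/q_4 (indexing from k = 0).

624/61

Using pₖ = aₖpₖ₋₁ + pₖ₋₂, qₖ = aₖqₖ₋₁ + qₖ₋₂ (with p₋₁=1, p₋₂=0, q₋₁=0, q₋₂=1):
  k=0: a=10, p=10, q=1
  k=1: a=4, p=41, q=4
  k=2: a=2, p=92, q=9
  k=3: a=1, p=133, q=13
  k=4: a=4, p=624, q=61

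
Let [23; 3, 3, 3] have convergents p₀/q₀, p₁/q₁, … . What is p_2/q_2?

Using pₖ = aₖpₖ₋₁ + pₖ₋₂, qₖ = aₖqₖ₋₁ + qₖ₋₂ (with p₋₁=1, p₋₂=0, q₋₁=0, q₋₂=1):
  k=0: a=23, p=23, q=1
  k=1: a=3, p=70, q=3
  k=2: a=3, p=233, q=10

233/10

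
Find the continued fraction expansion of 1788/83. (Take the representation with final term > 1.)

[21; 1, 1, 5, 2, 3]

1788 = 21*83 + 45
83 = 1*45 + 38
45 = 1*38 + 7
38 = 5*7 + 3
7 = 2*3 + 1
3 = 3*1 + 0  (stop)
So 1788/83 = [21; 1, 1, 5, 2, 3].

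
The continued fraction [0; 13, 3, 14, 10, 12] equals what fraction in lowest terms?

Fold from the inside: start with 12/1.
  10 + 1/12 = 121/12
  14 + 12/121 = 1706/121
  3 + 121/1706 = 5239/1706
  13 + 1706/5239 = 69813/5239
  0 + 5239/69813 = 5239/69813

5239/69813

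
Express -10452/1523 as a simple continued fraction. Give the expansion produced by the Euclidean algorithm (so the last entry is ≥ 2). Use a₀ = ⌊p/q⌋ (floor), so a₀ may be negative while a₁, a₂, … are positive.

-10452 = -7*1523 + 209
1523 = 7*209 + 60
209 = 3*60 + 29
60 = 2*29 + 2
29 = 14*2 + 1
2 = 2*1 + 0  (stop)
So -10452/1523 = [-7; 7, 3, 2, 14, 2].

[-7; 7, 3, 2, 14, 2]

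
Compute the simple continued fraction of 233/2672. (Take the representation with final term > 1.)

[0; 11, 2, 7, 3, 1, 3]

233 = 0*2672 + 233
2672 = 11*233 + 109
233 = 2*109 + 15
109 = 7*15 + 4
15 = 3*4 + 3
4 = 1*3 + 1
3 = 3*1 + 0  (stop)
So 233/2672 = [0; 11, 2, 7, 3, 1, 3].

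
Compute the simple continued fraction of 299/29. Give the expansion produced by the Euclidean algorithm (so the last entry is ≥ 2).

299 = 10*29 + 9
29 = 3*9 + 2
9 = 4*2 + 1
2 = 2*1 + 0  (stop)
So 299/29 = [10; 3, 4, 2].

[10; 3, 4, 2]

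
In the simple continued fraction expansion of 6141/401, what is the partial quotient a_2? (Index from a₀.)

6141 = 15·401 + 126   →  a_0 = 15
401 = 3·126 + 23   →  a_1 = 3
126 = 5·23 + 11   →  a_2 = 5

5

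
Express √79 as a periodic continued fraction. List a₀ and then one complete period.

a₀ = ⌊√79⌋ = 8.
With m₀=0, d₀=1 and mₖ₊₁ = dₖaₖ − mₖ, dₖ₊₁ = (n − mₖ₊₁²)/dₖ, aₖ₊₁ = ⌊(a₀+mₖ₊₁)/dₖ₊₁⌋:
  k=1: m=8, d=15, a=1
  k=2: m=7, d=2, a=7
  k=3: m=7, d=15, a=1
  k=4: m=8, d=1, a=16
d=1 and a=2a₀=16 at k=4, so the next step gives (m, d) = (8, 15) again — its k=1 value — and the period has length 4.

[8; 1, 7, 1, 16]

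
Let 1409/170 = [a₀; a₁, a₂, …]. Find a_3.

7

1409 = 8·170 + 49   →  a_0 = 8
170 = 3·49 + 23   →  a_1 = 3
49 = 2·23 + 3   →  a_2 = 2
23 = 7·3 + 2   →  a_3 = 7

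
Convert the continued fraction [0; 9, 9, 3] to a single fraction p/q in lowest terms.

28/255

Using pₖ = aₖpₖ₋₁ + pₖ₋₂ and qₖ = aₖqₖ₋₁ + qₖ₋₂:
  k=0: a=0, p=0, q=1
  k=1: a=9, p=1, q=9
  k=2: a=9, p=9, q=82
  k=3: a=3, p=28, q=255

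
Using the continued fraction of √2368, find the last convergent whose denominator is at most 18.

√2368 = [48; 1, 1, 1, 23, 1, 1, 1, 96, …] (period length 8).
Convergents:
  p_0/q_0 = 48/1
  p_1/q_1 = 49/1
  p_2/q_2 = 97/2
  p_3/q_3 = 146/3
  p_4/q_4 = 3455/71
q_3 = 3 ≤ 18 < 71 = q_4, so the answer is 146/3.

146/3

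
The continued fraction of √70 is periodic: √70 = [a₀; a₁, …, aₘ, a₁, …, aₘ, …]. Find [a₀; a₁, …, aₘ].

[8; 2, 1, 2, 1, 2, 16]

a₀ = ⌊√70⌋ = 8.
With m₀=0, d₀=1 and mₖ₊₁ = dₖaₖ − mₖ, dₖ₊₁ = (n − mₖ₊₁²)/dₖ, aₖ₊₁ = ⌊(a₀+mₖ₊₁)/dₖ₊₁⌋:
  k=1: m=8, d=6, a=2
  k=2: m=4, d=9, a=1
  k=3: m=5, d=5, a=2
  k=4: m=5, d=9, a=1
  k=5: m=4, d=6, a=2
  k=6: m=8, d=1, a=16
d=1 and a=2a₀=16 at k=6, so the next step gives (m, d) = (8, 6) again — its k=1 value — and the period has length 6.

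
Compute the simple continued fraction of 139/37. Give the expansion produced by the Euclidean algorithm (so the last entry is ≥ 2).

139 = 3×37 + 28
37 = 1×28 + 9
28 = 3×9 + 1
9 = 9×1 + 0  (stop)
So 139/37 = [3; 1, 3, 9].

[3; 1, 3, 9]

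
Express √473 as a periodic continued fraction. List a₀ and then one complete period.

[21; 1, 2, 1, 42]

a₀ = ⌊√473⌋ = 21.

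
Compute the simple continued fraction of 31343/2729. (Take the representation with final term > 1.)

31343 = 11·2729 + 1324
2729 = 2·1324 + 81
1324 = 16·81 + 28
81 = 2·28 + 25
28 = 1·25 + 3
25 = 8·3 + 1
3 = 3·1 + 0  (stop)
So 31343/2729 = [11; 2, 16, 2, 1, 8, 3].

[11; 2, 16, 2, 1, 8, 3]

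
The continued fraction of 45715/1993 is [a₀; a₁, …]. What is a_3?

45715 = 22·1993 + 1869   →  a_0 = 22
1993 = 1·1869 + 124   →  a_1 = 1
1869 = 15·124 + 9   →  a_2 = 15
124 = 13·9 + 7   →  a_3 = 13

13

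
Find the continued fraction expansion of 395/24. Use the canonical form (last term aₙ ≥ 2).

[16; 2, 5, 2]

395 = 16×24 + 11
24 = 2×11 + 2
11 = 5×2 + 1
2 = 2×1 + 0  (stop)
So 395/24 = [16; 2, 5, 2].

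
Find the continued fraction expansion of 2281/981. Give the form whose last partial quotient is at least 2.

[2; 3, 13, 3, 2, 3]

2281 = 2·981 + 319
981 = 3·319 + 24
319 = 13·24 + 7
24 = 3·7 + 3
7 = 2·3 + 1
3 = 3·1 + 0  (stop)
So 2281/981 = [2; 3, 13, 3, 2, 3].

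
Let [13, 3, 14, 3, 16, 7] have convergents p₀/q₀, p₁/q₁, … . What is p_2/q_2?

Using pₖ = aₖpₖ₋₁ + pₖ₋₂, qₖ = aₖqₖ₋₁ + qₖ₋₂ (with p₋₁=1, p₋₂=0, q₋₁=0, q₋₂=1):
  k=0: a=13, p=13, q=1
  k=1: a=3, p=40, q=3
  k=2: a=14, p=573, q=43

573/43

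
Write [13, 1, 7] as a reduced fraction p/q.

111/8

Using pₖ = aₖpₖ₋₁ + pₖ₋₂ and qₖ = aₖqₖ₋₁ + qₖ₋₂:
  k=0: a=13, p=13, q=1
  k=1: a=1, p=14, q=1
  k=2: a=7, p=111, q=8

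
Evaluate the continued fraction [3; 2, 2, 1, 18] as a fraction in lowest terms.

449/131

Fold from the inside: start with 18/1.
  1 + 1/18 = 19/18
  2 + 18/19 = 56/19
  2 + 19/56 = 131/56
  3 + 56/131 = 449/131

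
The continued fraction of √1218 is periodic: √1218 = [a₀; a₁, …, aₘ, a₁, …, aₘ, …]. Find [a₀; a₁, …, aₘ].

[34; 1, 8, 1, 68]

a₀ = ⌊√1218⌋ = 34.
With m₀=0, d₀=1 and mₖ₊₁ = dₖaₖ − mₖ, dₖ₊₁ = (n − mₖ₊₁²)/dₖ, aₖ₊₁ = ⌊(a₀+mₖ₊₁)/dₖ₊₁⌋:
  k=1: m=34, d=62, a=1
  k=2: m=28, d=7, a=8
  k=3: m=28, d=62, a=1
  k=4: m=34, d=1, a=68
d=1 and a=2a₀=68 at k=4, so the next step gives (m, d) = (34, 62) again — its k=1 value — and the period has length 4.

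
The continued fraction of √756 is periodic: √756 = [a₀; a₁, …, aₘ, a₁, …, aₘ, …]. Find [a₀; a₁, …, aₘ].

a₀ = ⌊√756⌋ = 27.
With m₀=0, d₀=1 and mₖ₊₁ = dₖaₖ − mₖ, dₖ₊₁ = (n − mₖ₊₁²)/dₖ, aₖ₊₁ = ⌊(a₀+mₖ₊₁)/dₖ₊₁⌋:
  k=1: m=27, d=27, a=2
  k=2: m=27, d=1, a=54
d=1 and a=2a₀=54 at k=2, so the next step gives (m, d) = (27, 27) again — its k=1 value — and the period has length 2.

[27; 2, 54]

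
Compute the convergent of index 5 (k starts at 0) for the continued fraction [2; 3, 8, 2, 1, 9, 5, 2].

Using pₖ = aₖpₖ₋₁ + pₖ₋₂, qₖ = aₖqₖ₋₁ + qₖ₋₂ (with p₋₁=1, p₋₂=0, q₋₁=0, q₋₂=1):
  k=0: a=2, p=2, q=1
  k=1: a=3, p=7, q=3
  k=2: a=8, p=58, q=25
  k=3: a=2, p=123, q=53
  k=4: a=1, p=181, q=78
  k=5: a=9, p=1752, q=755

1752/755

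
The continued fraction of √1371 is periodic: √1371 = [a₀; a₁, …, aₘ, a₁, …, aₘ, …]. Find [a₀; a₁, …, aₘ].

a₀ = ⌊√1371⌋ = 37.

[37; 37, 74]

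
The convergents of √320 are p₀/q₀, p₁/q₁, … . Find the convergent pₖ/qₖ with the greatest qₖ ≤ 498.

5778/323

√320 = [17; 1, 7, 1, 34, …] (period length 4).
Convergents:
  p_0/q_0 = 17/1
  p_1/q_1 = 18/1
  p_2/q_2 = 143/8
  p_3/q_3 = 161/9
  p_4/q_4 = 5617/314
  p_5/q_5 = 5778/323
  p_6/q_6 = 46063/2575
q_5 = 323 ≤ 498 < 2575 = q_6, so the answer is 5778/323.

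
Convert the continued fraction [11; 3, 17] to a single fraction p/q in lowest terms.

589/52

Using pₖ = aₖpₖ₋₁ + pₖ₋₂ and qₖ = aₖqₖ₋₁ + qₖ₋₂:
  k=0: a=11, p=11, q=1
  k=1: a=3, p=34, q=3
  k=2: a=17, p=589, q=52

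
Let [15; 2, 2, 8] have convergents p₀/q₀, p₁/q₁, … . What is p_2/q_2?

Using pₖ = aₖpₖ₋₁ + pₖ₋₂, qₖ = aₖqₖ₋₁ + qₖ₋₂ (with p₋₁=1, p₋₂=0, q₋₁=0, q₋₂=1):
  k=0: a=15, p=15, q=1
  k=1: a=2, p=31, q=2
  k=2: a=2, p=77, q=5

77/5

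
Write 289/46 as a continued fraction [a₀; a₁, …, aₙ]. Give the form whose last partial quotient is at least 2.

[6; 3, 1, 1, 6]

289 = 6·46 + 13
46 = 3·13 + 7
13 = 1·7 + 6
7 = 1·6 + 1
6 = 6·1 + 0  (stop)
So 289/46 = [6; 3, 1, 1, 6].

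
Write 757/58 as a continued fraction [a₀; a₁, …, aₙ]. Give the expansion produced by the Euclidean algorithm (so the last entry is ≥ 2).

757 = 13×58 + 3
58 = 19×3 + 1
3 = 3×1 + 0  (stop)
So 757/58 = [13; 19, 3].

[13; 19, 3]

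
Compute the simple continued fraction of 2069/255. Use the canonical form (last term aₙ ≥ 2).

[8; 8, 1, 3, 1, 5]

2069 = 8·255 + 29
255 = 8·29 + 23
29 = 1·23 + 6
23 = 3·6 + 5
6 = 1·5 + 1
5 = 5·1 + 0  (stop)
So 2069/255 = [8; 8, 1, 3, 1, 5].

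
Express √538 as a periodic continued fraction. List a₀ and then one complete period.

a₀ = ⌊√538⌋ = 23.
With m₀=0, d₀=1 and mₖ₊₁ = dₖaₖ − mₖ, dₖ₊₁ = (n − mₖ₊₁²)/dₖ, aₖ₊₁ = ⌊(a₀+mₖ₊₁)/dₖ₊₁⌋:
  k=1: m=23, d=9, a=5
  k=2: m=22, d=6, a=7
  k=3: m=20, d=23, a=1
  k=4: m=3, d=23, a=1
  k=5: m=20, d=6, a=7
  k=6: m=22, d=9, a=5
  k=7: m=23, d=1, a=46
d=1 and a=2a₀=46 at k=7, so the next step gives (m, d) = (23, 9) again — its k=1 value — and the period has length 7.

[23; 5, 7, 1, 1, 7, 5, 46]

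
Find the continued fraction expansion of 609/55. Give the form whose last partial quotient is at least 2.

[11; 13, 1, 3]

609 = 11×55 + 4
55 = 13×4 + 3
4 = 1×3 + 1
3 = 3×1 + 0  (stop)
So 609/55 = [11; 13, 1, 3].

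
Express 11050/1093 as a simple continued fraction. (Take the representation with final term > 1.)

[10; 9, 9, 4, 3]

11050 = 10*1093 + 120
1093 = 9*120 + 13
120 = 9*13 + 3
13 = 4*3 + 1
3 = 3*1 + 0  (stop)
So 11050/1093 = [10; 9, 9, 4, 3].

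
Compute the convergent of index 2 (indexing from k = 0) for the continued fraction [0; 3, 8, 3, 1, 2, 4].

8/25

Using pₖ = aₖpₖ₋₁ + pₖ₋₂, qₖ = aₖqₖ₋₁ + qₖ₋₂ (with p₋₁=1, p₋₂=0, q₋₁=0, q₋₂=1):
  k=0: a=0, p=0, q=1
  k=1: a=3, p=1, q=3
  k=2: a=8, p=8, q=25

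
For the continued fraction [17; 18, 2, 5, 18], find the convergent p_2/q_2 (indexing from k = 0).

Using pₖ = aₖpₖ₋₁ + pₖ₋₂, qₖ = aₖqₖ₋₁ + qₖ₋₂ (with p₋₁=1, p₋₂=0, q₋₁=0, q₋₂=1):
  k=0: a=17, p=17, q=1
  k=1: a=18, p=307, q=18
  k=2: a=2, p=631, q=37

631/37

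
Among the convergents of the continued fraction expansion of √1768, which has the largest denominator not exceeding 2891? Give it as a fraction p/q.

√1768 = [42; 21, 84, …] (period length 2).
Convergents:
  p_0/q_0 = 42/1
  p_1/q_1 = 883/21
  p_2/q_2 = 74214/1765
  p_3/q_3 = 1559377/37086
q_2 = 1765 ≤ 2891 < 37086 = q_3, so the answer is 74214/1765.

74214/1765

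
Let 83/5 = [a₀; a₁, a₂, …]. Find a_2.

1

83 = 16·5 + 3   →  a_0 = 16
5 = 1·3 + 2   →  a_1 = 1
3 = 1·2 + 1   →  a_2 = 1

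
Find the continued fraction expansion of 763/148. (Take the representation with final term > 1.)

[5; 6, 2, 3, 3]

763 = 5·148 + 23
148 = 6·23 + 10
23 = 2·10 + 3
10 = 3·3 + 1
3 = 3·1 + 0  (stop)
So 763/148 = [5; 6, 2, 3, 3].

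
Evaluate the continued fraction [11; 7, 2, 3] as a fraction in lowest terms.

Using pₖ = aₖpₖ₋₁ + pₖ₋₂ and qₖ = aₖqₖ₋₁ + qₖ₋₂:
  k=0: a=11, p=11, q=1
  k=1: a=7, p=78, q=7
  k=2: a=2, p=167, q=15
  k=3: a=3, p=579, q=52

579/52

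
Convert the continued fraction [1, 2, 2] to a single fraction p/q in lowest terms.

7/5

Using pₖ = aₖpₖ₋₁ + pₖ₋₂ and qₖ = aₖqₖ₋₁ + qₖ₋₂:
  k=0: a=1, p=1, q=1
  k=1: a=2, p=3, q=2
  k=2: a=2, p=7, q=5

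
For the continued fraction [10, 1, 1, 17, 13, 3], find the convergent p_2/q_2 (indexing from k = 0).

Using pₖ = aₖpₖ₋₁ + pₖ₋₂, qₖ = aₖqₖ₋₁ + qₖ₋₂ (with p₋₁=1, p₋₂=0, q₋₁=0, q₋₂=1):
  k=0: a=10, p=10, q=1
  k=1: a=1, p=11, q=1
  k=2: a=1, p=21, q=2

21/2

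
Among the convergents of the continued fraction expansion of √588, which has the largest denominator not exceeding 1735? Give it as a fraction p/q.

18817/776

√588 = [24; 4, 48, …] (period length 2).
Convergents:
  p_0/q_0 = 24/1
  p_1/q_1 = 97/4
  p_2/q_2 = 4680/193
  p_3/q_3 = 18817/776
  p_4/q_4 = 907896/37441
q_3 = 776 ≤ 1735 < 37441 = q_4, so the answer is 18817/776.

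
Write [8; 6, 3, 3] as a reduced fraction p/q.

514/63

Fold from the inside: start with 3/1.
  3 + 1/3 = 10/3
  6 + 3/10 = 63/10
  8 + 10/63 = 514/63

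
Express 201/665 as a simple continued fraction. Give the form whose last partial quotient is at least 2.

201 = 0*665 + 201
665 = 3*201 + 62
201 = 3*62 + 15
62 = 4*15 + 2
15 = 7*2 + 1
2 = 2*1 + 0  (stop)
So 201/665 = [0; 3, 3, 4, 7, 2].

[0; 3, 3, 4, 7, 2]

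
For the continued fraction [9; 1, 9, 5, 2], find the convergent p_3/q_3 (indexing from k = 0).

Using pₖ = aₖpₖ₋₁ + pₖ₋₂, qₖ = aₖqₖ₋₁ + qₖ₋₂ (with p₋₁=1, p₋₂=0, q₋₁=0, q₋₂=1):
  k=0: a=9, p=9, q=1
  k=1: a=1, p=10, q=1
  k=2: a=9, p=99, q=10
  k=3: a=5, p=505, q=51

505/51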